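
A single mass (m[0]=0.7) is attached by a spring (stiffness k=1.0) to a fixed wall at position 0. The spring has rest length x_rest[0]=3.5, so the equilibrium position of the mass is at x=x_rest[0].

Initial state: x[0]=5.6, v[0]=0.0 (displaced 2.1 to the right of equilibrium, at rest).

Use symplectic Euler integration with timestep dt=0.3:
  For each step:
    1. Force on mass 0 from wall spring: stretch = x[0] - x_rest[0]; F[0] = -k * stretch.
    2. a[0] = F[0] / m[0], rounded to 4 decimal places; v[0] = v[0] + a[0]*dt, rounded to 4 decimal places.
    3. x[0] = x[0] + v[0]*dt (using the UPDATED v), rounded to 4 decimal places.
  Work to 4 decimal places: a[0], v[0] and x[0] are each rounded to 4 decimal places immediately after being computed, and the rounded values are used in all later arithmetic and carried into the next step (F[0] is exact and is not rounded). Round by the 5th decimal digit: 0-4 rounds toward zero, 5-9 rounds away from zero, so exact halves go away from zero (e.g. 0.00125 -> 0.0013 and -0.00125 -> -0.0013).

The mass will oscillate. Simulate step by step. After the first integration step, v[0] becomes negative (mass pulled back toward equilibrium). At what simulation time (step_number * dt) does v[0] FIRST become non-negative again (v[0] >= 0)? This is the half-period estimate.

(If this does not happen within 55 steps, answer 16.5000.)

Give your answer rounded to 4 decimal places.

Step 0: x=[5.6000] v=[0.0000]
Step 1: x=[5.3300] v=[-0.9000]
Step 2: x=[4.8247] v=[-1.6843]
Step 3: x=[4.1491] v=[-2.2520]
Step 4: x=[3.3900] v=[-2.5302]
Step 5: x=[2.6451] v=[-2.4831]
Step 6: x=[2.0101] v=[-2.1167]
Step 7: x=[1.5666] v=[-1.4782]
Step 8: x=[1.3717] v=[-0.6496]
Step 9: x=[1.4505] v=[0.2625]
First v>=0 after going negative at step 9, time=2.7000

Answer: 2.7000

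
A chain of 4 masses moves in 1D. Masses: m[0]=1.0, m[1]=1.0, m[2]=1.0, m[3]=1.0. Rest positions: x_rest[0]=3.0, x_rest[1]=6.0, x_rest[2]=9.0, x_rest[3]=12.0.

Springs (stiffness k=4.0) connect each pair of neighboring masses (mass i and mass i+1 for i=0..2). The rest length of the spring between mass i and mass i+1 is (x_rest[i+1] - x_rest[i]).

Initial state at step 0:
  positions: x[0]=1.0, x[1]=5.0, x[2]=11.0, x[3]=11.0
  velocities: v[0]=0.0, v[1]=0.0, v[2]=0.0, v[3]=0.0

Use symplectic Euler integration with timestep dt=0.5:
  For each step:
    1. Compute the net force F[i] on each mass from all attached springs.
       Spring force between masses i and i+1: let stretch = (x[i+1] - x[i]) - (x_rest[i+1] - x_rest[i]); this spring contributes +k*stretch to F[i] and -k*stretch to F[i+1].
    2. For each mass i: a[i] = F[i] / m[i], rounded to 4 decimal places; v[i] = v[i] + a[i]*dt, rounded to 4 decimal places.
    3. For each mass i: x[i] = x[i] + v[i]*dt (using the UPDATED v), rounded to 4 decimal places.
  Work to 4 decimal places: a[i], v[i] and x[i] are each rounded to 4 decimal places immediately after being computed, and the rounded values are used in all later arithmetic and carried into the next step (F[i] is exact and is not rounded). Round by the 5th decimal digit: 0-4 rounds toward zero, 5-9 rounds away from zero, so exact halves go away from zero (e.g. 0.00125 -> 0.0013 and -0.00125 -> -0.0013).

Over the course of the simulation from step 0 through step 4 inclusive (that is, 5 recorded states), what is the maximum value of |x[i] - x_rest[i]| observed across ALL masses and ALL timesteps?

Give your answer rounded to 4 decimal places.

Answer: 4.0000

Derivation:
Step 0: x=[1.0000 5.0000 11.0000 11.0000] v=[0.0000 0.0000 0.0000 0.0000]
Step 1: x=[2.0000 7.0000 5.0000 14.0000] v=[2.0000 4.0000 -12.0000 6.0000]
Step 2: x=[5.0000 2.0000 10.0000 11.0000] v=[6.0000 -10.0000 10.0000 -6.0000]
Step 3: x=[2.0000 8.0000 8.0000 10.0000] v=[-6.0000 12.0000 -4.0000 -2.0000]
Step 4: x=[2.0000 8.0000 8.0000 10.0000] v=[0.0000 0.0000 0.0000 0.0000]
Max displacement = 4.0000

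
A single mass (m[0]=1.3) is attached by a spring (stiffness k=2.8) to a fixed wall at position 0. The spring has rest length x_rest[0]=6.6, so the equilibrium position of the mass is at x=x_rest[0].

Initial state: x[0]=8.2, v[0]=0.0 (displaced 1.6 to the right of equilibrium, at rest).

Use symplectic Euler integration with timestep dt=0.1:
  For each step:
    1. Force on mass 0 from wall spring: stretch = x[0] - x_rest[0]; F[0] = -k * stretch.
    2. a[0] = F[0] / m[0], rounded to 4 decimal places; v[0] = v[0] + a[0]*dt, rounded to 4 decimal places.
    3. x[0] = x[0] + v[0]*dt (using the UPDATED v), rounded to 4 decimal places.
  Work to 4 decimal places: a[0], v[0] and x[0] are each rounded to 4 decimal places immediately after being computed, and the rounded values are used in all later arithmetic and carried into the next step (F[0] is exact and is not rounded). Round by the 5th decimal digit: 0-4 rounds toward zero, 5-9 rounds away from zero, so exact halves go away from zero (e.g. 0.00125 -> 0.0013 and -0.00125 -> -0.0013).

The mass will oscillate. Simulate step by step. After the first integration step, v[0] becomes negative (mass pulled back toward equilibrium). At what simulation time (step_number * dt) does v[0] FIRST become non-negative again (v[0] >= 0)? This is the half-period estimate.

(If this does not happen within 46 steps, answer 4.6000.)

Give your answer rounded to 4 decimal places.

Answer: 2.2000

Derivation:
Step 0: x=[8.2000] v=[0.0000]
Step 1: x=[8.1655] v=[-0.3446]
Step 2: x=[8.0973] v=[-0.6818]
Step 3: x=[7.9969] v=[-1.0043]
Step 4: x=[7.8664] v=[-1.3052]
Step 5: x=[7.7086] v=[-1.5780]
Step 6: x=[7.5269] v=[-1.8168]
Step 7: x=[7.3253] v=[-2.0164]
Step 8: x=[7.1080] v=[-2.1726]
Step 9: x=[6.8798] v=[-2.2820]
Step 10: x=[6.6456] v=[-2.3423]
Step 11: x=[6.4104] v=[-2.3521]
Step 12: x=[6.1793] v=[-2.3113]
Step 13: x=[5.9572] v=[-2.2207]
Step 14: x=[5.7490] v=[-2.0823]
Step 15: x=[5.5591] v=[-1.8990]
Step 16: x=[5.3916] v=[-1.6748]
Step 17: x=[5.2502] v=[-1.4145]
Step 18: x=[5.1378] v=[-1.1238]
Step 19: x=[5.0569] v=[-0.8089]
Step 20: x=[5.0093] v=[-0.4765]
Step 21: x=[4.9959] v=[-0.1339]
Step 22: x=[5.0171] v=[0.2116]
First v>=0 after going negative at step 22, time=2.2000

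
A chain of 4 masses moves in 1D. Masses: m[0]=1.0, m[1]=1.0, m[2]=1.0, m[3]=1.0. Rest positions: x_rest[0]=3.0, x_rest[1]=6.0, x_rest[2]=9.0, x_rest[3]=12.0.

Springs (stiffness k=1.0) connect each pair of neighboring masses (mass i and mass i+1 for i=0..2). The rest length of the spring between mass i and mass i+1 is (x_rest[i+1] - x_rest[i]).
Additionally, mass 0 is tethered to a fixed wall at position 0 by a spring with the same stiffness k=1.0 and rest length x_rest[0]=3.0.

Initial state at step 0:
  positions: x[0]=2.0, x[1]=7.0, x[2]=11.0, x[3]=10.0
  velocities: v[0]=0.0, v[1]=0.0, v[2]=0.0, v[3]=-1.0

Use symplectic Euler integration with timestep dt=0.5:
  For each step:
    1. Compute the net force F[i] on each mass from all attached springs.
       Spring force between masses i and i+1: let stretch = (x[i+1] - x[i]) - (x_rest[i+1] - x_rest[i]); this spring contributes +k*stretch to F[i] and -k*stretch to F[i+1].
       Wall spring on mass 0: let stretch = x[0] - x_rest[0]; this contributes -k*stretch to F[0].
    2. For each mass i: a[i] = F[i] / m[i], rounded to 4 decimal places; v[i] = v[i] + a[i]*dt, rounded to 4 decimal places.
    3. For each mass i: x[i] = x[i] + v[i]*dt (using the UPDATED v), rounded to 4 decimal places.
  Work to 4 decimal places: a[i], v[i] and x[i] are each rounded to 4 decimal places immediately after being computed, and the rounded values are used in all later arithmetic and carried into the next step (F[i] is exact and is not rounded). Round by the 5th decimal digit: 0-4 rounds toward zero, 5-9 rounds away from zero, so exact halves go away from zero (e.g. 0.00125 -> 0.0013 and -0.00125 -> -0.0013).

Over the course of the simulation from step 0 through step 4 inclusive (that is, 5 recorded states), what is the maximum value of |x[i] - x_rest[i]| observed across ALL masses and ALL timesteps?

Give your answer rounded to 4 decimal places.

Step 0: x=[2.0000 7.0000 11.0000 10.0000] v=[0.0000 0.0000 0.0000 -1.0000]
Step 1: x=[2.7500 6.7500 9.7500 10.5000] v=[1.5000 -0.5000 -2.5000 1.0000]
Step 2: x=[3.8125 6.2500 7.9375 11.5625] v=[2.1250 -1.0000 -3.6250 2.1250]
Step 3: x=[4.5313 5.5625 6.6094 12.4688] v=[1.4375 -1.3750 -2.6563 1.8125]
Step 4: x=[4.3750 4.8789 6.4844 12.6602] v=[-0.3126 -1.3672 -0.2501 0.3828]
Max displacement = 2.5156

Answer: 2.5156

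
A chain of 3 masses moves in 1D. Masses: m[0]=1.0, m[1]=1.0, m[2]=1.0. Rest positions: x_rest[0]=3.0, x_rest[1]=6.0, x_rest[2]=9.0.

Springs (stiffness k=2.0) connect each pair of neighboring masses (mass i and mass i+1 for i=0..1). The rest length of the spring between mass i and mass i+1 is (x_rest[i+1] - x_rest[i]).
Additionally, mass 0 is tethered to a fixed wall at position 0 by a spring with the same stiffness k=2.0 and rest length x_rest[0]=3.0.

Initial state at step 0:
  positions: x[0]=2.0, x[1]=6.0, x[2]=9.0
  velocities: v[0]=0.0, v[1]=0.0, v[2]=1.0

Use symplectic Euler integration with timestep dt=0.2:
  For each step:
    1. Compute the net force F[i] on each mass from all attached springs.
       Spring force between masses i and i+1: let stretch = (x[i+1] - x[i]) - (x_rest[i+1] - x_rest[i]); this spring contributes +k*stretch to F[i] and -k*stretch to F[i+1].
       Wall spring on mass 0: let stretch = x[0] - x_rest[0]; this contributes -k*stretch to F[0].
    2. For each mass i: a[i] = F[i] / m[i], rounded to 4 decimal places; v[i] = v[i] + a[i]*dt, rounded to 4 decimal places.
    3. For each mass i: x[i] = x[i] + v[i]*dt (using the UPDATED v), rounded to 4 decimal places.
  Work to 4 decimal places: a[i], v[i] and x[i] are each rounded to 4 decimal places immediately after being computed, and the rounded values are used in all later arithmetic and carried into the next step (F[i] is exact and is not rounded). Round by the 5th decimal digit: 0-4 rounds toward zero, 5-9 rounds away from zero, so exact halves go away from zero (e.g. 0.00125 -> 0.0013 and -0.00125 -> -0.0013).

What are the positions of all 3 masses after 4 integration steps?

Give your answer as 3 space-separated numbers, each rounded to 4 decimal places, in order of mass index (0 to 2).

Answer: 3.1756 5.6736 9.5760

Derivation:
Step 0: x=[2.0000 6.0000 9.0000] v=[0.0000 0.0000 1.0000]
Step 1: x=[2.1600 5.9200 9.2000] v=[0.8000 -0.4000 1.0000]
Step 2: x=[2.4480 5.8016 9.3776] v=[1.4400 -0.5920 0.8880]
Step 3: x=[2.8084 5.7010 9.5091] v=[1.8022 -0.5030 0.6576]
Step 4: x=[3.1756 5.6736 9.5760] v=[1.8359 -0.1368 0.3344]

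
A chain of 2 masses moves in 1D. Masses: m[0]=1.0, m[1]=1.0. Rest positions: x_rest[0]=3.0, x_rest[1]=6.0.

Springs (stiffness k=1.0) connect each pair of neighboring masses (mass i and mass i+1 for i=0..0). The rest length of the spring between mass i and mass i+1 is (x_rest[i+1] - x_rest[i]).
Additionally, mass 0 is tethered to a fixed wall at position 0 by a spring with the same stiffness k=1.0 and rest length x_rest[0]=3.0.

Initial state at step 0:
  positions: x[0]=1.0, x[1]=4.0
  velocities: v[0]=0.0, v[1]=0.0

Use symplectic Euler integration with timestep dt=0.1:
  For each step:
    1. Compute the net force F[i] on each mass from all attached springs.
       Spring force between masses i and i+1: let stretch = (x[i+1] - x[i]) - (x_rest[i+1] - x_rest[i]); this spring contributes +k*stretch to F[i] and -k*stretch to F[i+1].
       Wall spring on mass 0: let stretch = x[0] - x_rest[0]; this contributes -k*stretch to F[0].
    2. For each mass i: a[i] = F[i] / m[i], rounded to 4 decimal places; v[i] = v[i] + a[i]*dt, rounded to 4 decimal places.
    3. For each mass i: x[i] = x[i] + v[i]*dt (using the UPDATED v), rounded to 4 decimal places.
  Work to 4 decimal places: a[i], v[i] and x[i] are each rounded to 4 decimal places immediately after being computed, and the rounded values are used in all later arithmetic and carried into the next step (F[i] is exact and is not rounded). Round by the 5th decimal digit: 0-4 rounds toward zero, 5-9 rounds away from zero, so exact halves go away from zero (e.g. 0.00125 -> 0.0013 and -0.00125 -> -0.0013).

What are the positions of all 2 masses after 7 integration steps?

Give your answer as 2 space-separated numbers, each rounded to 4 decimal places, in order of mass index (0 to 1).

Step 0: x=[1.0000 4.0000] v=[0.0000 0.0000]
Step 1: x=[1.0200 4.0000] v=[0.2000 0.0000]
Step 2: x=[1.0596 4.0002] v=[0.3960 0.0020]
Step 3: x=[1.1180 4.0010] v=[0.5841 0.0079]
Step 4: x=[1.1941 4.0030] v=[0.7606 0.0196]
Step 5: x=[1.2863 4.0069] v=[0.9221 0.0387]
Step 6: x=[1.3929 4.0136] v=[1.0655 0.0666]
Step 7: x=[1.5117 4.0241] v=[1.1883 0.1045]

Answer: 1.5117 4.0241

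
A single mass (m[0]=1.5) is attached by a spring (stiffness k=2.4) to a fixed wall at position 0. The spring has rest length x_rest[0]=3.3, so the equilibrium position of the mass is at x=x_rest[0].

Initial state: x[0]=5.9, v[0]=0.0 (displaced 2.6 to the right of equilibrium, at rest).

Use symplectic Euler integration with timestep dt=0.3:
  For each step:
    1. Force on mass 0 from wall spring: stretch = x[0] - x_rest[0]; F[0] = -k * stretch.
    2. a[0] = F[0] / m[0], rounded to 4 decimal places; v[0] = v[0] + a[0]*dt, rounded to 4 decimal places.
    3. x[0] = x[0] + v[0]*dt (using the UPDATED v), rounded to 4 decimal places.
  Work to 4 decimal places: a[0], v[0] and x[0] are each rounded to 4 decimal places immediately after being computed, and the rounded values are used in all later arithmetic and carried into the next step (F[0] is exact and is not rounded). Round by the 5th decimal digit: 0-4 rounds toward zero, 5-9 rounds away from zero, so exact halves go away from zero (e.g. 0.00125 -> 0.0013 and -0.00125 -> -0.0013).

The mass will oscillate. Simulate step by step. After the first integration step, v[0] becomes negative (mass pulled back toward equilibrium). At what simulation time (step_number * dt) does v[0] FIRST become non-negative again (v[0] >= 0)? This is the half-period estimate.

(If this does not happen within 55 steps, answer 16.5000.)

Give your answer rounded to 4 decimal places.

Answer: 2.7000

Derivation:
Step 0: x=[5.9000] v=[0.0000]
Step 1: x=[5.5256] v=[-1.2480]
Step 2: x=[4.8307] v=[-2.3163]
Step 3: x=[3.9154] v=[-3.0510]
Step 4: x=[2.9115] v=[-3.3464]
Step 5: x=[1.9635] v=[-3.1599]
Step 6: x=[1.2080] v=[-2.5184]
Step 7: x=[0.7537] v=[-1.5142]
Step 8: x=[0.6661] v=[-0.2920]
Step 9: x=[0.9578] v=[0.9723]
First v>=0 after going negative at step 9, time=2.7000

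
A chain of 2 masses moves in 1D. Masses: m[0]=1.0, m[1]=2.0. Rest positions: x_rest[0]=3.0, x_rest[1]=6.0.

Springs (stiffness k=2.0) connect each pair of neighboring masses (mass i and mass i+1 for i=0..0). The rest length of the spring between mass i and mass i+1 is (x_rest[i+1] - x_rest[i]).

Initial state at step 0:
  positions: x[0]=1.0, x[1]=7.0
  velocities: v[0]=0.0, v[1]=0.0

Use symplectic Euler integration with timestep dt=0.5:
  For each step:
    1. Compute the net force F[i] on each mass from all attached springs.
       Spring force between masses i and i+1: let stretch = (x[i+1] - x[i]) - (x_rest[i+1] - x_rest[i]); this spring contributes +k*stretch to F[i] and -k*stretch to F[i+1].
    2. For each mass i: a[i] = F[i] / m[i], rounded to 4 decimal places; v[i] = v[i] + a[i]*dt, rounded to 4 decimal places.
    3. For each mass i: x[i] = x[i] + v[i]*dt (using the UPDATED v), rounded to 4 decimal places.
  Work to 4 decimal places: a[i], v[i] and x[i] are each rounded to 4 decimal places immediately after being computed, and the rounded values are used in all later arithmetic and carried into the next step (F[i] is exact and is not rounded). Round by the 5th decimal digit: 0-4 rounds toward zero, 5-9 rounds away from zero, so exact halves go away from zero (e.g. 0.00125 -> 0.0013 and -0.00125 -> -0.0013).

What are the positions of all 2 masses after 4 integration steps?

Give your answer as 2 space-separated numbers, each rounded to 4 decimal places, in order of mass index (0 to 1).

Step 0: x=[1.0000 7.0000] v=[0.0000 0.0000]
Step 1: x=[2.5000 6.2500] v=[3.0000 -1.5000]
Step 2: x=[4.3750 5.3125] v=[3.7500 -1.8750]
Step 3: x=[5.2188 4.8906] v=[1.6875 -0.8438]
Step 4: x=[4.3985 5.3008] v=[-1.6407 0.8203]

Answer: 4.3985 5.3008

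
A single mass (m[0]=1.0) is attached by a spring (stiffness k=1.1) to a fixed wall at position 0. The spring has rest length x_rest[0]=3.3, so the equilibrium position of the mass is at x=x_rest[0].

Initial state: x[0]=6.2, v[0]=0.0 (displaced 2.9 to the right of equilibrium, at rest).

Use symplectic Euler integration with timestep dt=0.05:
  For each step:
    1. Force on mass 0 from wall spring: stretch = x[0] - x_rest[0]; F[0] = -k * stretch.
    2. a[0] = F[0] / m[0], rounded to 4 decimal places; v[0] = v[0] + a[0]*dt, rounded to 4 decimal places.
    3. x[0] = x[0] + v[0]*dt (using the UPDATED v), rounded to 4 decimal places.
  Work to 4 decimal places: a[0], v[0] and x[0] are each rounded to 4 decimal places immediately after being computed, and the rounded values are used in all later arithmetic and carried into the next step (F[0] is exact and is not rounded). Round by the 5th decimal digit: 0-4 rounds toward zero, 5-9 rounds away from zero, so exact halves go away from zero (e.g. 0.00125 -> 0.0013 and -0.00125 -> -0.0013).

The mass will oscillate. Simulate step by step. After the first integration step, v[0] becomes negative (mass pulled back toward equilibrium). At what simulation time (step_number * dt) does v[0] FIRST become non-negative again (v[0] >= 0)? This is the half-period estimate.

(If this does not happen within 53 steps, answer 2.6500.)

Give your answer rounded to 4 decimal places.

Answer: 2.6500

Derivation:
Step 0: x=[6.2000] v=[0.0000]
Step 1: x=[6.1920] v=[-0.1595]
Step 2: x=[6.1761] v=[-0.3186]
Step 3: x=[6.1523] v=[-0.4768]
Step 4: x=[6.1206] v=[-0.6337]
Step 5: x=[6.0812] v=[-0.7888]
Step 6: x=[6.0341] v=[-0.9418]
Step 7: x=[5.9795] v=[-1.0922]
Step 8: x=[5.9175] v=[-1.2396]
Step 9: x=[5.8483] v=[-1.3836]
Step 10: x=[5.7721] v=[-1.5238]
Step 11: x=[5.6891] v=[-1.6598]
Step 12: x=[5.5995] v=[-1.7912]
Step 13: x=[5.5036] v=[-1.9177]
Step 14: x=[5.4017] v=[-2.0389]
Step 15: x=[5.2940] v=[-2.1545]
Step 16: x=[5.1808] v=[-2.2642]
Step 17: x=[5.0624] v=[-2.3676]
Step 18: x=[4.9392] v=[-2.4645]
Step 19: x=[4.8115] v=[-2.5547]
Step 20: x=[4.6796] v=[-2.6378]
Step 21: x=[4.5439] v=[-2.7137]
Step 22: x=[4.4048] v=[-2.7821]
Step 23: x=[4.2627] v=[-2.8429]
Step 24: x=[4.1179] v=[-2.8959]
Step 25: x=[3.9709] v=[-2.9409]
Step 26: x=[3.8220] v=[-2.9778]
Step 27: x=[3.6717] v=[-3.0065]
Step 28: x=[3.5204] v=[-3.0269]
Step 29: x=[3.3685] v=[-3.0390]
Step 30: x=[3.2164] v=[-3.0428]
Step 31: x=[3.0645] v=[-3.0382]
Step 32: x=[2.9132] v=[-3.0252]
Step 33: x=[2.7630] v=[-3.0039]
Step 34: x=[2.6143] v=[-2.9744]
Step 35: x=[2.4675] v=[-2.9367]
Step 36: x=[2.3230] v=[-2.8909]
Step 37: x=[2.1811] v=[-2.8372]
Step 38: x=[2.0423] v=[-2.7757]
Step 39: x=[1.9070] v=[-2.7065]
Step 40: x=[1.7755] v=[-2.6299]
Step 41: x=[1.6482] v=[-2.5461]
Step 42: x=[1.5254] v=[-2.4553]
Step 43: x=[1.4075] v=[-2.3577]
Step 44: x=[1.2948] v=[-2.2536]
Step 45: x=[1.1876] v=[-2.1433]
Step 46: x=[1.0862] v=[-2.0271]
Step 47: x=[0.9909] v=[-1.9053]
Step 48: x=[0.9020] v=[-1.7783]
Step 49: x=[0.8197] v=[-1.6464]
Step 50: x=[0.7442] v=[-1.5100]
Step 51: x=[0.6757] v=[-1.3694]
Step 52: x=[0.6144] v=[-1.2251]
Step 53: x=[0.5605] v=[-1.0774]
v[0] did not become non-negative within 53 steps; using fallback time=2.6500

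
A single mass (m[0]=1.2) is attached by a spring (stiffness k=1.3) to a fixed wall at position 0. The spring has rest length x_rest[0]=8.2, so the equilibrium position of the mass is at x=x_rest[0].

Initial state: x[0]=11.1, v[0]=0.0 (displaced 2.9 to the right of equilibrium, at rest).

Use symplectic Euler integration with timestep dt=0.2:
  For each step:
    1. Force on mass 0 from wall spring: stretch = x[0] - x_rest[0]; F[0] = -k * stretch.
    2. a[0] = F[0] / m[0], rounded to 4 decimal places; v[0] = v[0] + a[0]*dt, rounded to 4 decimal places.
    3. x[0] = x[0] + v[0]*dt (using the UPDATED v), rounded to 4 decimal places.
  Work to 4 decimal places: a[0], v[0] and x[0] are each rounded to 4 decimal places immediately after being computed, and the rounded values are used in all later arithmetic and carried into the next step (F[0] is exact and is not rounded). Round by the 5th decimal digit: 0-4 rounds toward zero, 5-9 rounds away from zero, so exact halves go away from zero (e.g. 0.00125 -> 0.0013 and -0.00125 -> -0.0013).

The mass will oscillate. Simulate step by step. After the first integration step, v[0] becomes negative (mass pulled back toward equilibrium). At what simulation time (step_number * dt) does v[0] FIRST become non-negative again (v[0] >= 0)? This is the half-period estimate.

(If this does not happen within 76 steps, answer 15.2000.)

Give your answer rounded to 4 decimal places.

Step 0: x=[11.1000] v=[0.0000]
Step 1: x=[10.9743] v=[-0.6283]
Step 2: x=[10.7284] v=[-1.2294]
Step 3: x=[10.3730] v=[-1.7772]
Step 4: x=[9.9234] v=[-2.2480]
Step 5: x=[9.3991] v=[-2.6214]
Step 6: x=[8.8229] v=[-2.8812]
Step 7: x=[8.2197] v=[-3.0162]
Step 8: x=[7.6156] v=[-3.0205]
Step 9: x=[7.0368] v=[-2.8939]
Step 10: x=[6.5084] v=[-2.6419]
Step 11: x=[6.0533] v=[-2.2754]
Step 12: x=[5.6912] v=[-1.8103]
Step 13: x=[5.4379] v=[-1.2667]
Step 14: x=[5.3043] v=[-0.6682]
Step 15: x=[5.2961] v=[-0.0408]
Step 16: x=[5.4138] v=[0.5884]
First v>=0 after going negative at step 16, time=3.2000

Answer: 3.2000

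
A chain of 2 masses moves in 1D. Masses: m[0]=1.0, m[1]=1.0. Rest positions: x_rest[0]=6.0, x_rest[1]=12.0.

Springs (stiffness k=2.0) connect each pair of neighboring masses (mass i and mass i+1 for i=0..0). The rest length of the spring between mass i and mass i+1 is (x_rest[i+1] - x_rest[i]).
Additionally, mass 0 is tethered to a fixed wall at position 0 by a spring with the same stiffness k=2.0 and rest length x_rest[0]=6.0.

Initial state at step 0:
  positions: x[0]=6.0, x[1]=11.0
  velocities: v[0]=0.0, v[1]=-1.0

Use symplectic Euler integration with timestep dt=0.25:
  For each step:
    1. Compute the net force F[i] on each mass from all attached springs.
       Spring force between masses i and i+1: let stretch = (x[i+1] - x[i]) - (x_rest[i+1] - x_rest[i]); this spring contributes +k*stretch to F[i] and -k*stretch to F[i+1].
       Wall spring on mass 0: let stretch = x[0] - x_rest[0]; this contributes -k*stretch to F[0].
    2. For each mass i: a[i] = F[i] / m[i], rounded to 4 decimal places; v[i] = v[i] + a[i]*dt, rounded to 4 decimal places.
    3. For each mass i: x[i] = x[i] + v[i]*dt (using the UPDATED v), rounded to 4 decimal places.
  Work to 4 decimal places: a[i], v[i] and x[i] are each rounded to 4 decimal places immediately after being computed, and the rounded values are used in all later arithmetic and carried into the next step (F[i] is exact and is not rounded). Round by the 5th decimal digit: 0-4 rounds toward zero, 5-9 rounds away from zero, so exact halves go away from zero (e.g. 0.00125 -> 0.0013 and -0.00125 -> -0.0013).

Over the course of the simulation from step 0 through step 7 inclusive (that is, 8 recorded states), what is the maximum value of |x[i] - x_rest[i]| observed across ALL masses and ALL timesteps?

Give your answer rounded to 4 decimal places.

Answer: 1.1250

Derivation:
Step 0: x=[6.0000 11.0000] v=[0.0000 -1.0000]
Step 1: x=[5.8750 10.8750] v=[-0.5000 -0.5000]
Step 2: x=[5.6406 10.8750] v=[-0.9375 0.0000]
Step 3: x=[5.3555 10.9707] v=[-1.1406 0.3828]
Step 4: x=[5.1028 11.1145] v=[-1.0108 0.5752]
Step 5: x=[4.9637 11.2569] v=[-0.5564 0.5694]
Step 6: x=[4.9908 11.3626] v=[0.1084 0.4228]
Step 7: x=[5.1905 11.4218] v=[0.7989 0.2369]
Max displacement = 1.1250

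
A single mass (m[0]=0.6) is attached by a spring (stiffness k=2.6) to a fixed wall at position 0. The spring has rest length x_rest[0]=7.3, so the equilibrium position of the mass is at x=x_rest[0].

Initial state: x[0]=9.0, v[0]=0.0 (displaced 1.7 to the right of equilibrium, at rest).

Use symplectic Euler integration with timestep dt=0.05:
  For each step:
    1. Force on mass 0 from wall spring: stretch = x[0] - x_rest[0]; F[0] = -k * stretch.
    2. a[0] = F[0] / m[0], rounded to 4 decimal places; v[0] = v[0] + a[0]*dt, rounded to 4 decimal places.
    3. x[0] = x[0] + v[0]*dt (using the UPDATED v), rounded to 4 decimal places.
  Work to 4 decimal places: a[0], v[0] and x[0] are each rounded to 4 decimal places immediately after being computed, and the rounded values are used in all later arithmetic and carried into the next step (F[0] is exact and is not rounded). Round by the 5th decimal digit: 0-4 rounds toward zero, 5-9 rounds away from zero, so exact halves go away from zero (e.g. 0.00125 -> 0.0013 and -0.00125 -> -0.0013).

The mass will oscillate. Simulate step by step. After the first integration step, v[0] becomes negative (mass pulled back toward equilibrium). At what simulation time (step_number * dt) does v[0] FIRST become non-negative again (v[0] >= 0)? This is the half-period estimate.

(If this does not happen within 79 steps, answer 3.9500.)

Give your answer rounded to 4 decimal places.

Answer: 1.5500

Derivation:
Step 0: x=[9.0000] v=[0.0000]
Step 1: x=[8.9816] v=[-0.3683]
Step 2: x=[8.9450] v=[-0.7326]
Step 3: x=[8.8906] v=[-1.0890]
Step 4: x=[8.8189] v=[-1.4336]
Step 5: x=[8.7308] v=[-1.7627]
Step 6: x=[8.6272] v=[-2.0727]
Step 7: x=[8.5092] v=[-2.3603]
Step 8: x=[8.3781] v=[-2.6223]
Step 9: x=[8.2353] v=[-2.8559]
Step 10: x=[8.0824] v=[-3.0586]
Step 11: x=[7.9210] v=[-3.2281]
Step 12: x=[7.7529] v=[-3.3627]
Step 13: x=[7.5799] v=[-3.4608]
Step 14: x=[7.4038] v=[-3.5214]
Step 15: x=[7.2266] v=[-3.5439]
Step 16: x=[7.0502] v=[-3.5280]
Step 17: x=[6.8765] v=[-3.4739]
Step 18: x=[6.7074] v=[-3.3821]
Step 19: x=[6.5447] v=[-3.2537]
Step 20: x=[6.3902] v=[-3.0901]
Step 21: x=[6.2456] v=[-2.8930]
Step 22: x=[6.1124] v=[-2.6645]
Step 23: x=[5.9920] v=[-2.4072]
Step 24: x=[5.8858] v=[-2.1238]
Step 25: x=[5.7949] v=[-1.8174]
Step 26: x=[5.7203] v=[-1.4913]
Step 27: x=[5.6629] v=[-1.1490]
Step 28: x=[5.6232] v=[-0.7943]
Step 29: x=[5.6017] v=[-0.4310]
Step 30: x=[5.5986] v=[-0.0630]
Step 31: x=[5.6139] v=[0.3056]
First v>=0 after going negative at step 31, time=1.5500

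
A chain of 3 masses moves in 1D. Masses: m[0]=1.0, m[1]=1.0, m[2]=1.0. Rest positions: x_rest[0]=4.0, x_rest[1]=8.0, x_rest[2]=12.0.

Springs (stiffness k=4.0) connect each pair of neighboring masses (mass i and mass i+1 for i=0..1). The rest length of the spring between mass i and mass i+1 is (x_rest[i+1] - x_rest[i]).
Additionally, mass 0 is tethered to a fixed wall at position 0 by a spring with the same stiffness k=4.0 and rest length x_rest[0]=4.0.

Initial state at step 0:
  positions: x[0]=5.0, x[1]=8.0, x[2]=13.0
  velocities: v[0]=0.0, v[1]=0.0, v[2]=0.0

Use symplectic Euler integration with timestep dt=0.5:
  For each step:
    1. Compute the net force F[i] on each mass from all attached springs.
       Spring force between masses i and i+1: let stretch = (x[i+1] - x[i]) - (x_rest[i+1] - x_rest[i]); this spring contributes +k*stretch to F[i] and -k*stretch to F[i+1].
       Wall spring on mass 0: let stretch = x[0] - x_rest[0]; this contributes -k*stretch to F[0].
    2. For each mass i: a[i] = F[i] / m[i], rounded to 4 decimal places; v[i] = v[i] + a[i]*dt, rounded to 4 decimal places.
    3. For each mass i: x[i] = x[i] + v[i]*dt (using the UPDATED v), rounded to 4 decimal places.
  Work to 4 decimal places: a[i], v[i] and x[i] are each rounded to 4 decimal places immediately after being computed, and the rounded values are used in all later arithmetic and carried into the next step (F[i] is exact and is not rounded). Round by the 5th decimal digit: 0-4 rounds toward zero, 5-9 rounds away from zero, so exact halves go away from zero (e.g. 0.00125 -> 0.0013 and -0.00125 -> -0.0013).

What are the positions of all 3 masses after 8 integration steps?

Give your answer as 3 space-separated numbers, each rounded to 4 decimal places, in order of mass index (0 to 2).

Answer: 5.0000 6.0000 12.0000

Derivation:
Step 0: x=[5.0000 8.0000 13.0000] v=[0.0000 0.0000 0.0000]
Step 1: x=[3.0000 10.0000 12.0000] v=[-4.0000 4.0000 -2.0000]
Step 2: x=[5.0000 7.0000 13.0000] v=[4.0000 -6.0000 2.0000]
Step 3: x=[4.0000 8.0000 12.0000] v=[-2.0000 2.0000 -2.0000]
Step 4: x=[3.0000 9.0000 11.0000] v=[-2.0000 2.0000 -2.0000]
Step 5: x=[5.0000 6.0000 12.0000] v=[4.0000 -6.0000 2.0000]
Step 6: x=[3.0000 8.0000 11.0000] v=[-4.0000 4.0000 -2.0000]
Step 7: x=[3.0000 8.0000 11.0000] v=[0.0000 0.0000 0.0000]
Step 8: x=[5.0000 6.0000 12.0000] v=[4.0000 -4.0000 2.0000]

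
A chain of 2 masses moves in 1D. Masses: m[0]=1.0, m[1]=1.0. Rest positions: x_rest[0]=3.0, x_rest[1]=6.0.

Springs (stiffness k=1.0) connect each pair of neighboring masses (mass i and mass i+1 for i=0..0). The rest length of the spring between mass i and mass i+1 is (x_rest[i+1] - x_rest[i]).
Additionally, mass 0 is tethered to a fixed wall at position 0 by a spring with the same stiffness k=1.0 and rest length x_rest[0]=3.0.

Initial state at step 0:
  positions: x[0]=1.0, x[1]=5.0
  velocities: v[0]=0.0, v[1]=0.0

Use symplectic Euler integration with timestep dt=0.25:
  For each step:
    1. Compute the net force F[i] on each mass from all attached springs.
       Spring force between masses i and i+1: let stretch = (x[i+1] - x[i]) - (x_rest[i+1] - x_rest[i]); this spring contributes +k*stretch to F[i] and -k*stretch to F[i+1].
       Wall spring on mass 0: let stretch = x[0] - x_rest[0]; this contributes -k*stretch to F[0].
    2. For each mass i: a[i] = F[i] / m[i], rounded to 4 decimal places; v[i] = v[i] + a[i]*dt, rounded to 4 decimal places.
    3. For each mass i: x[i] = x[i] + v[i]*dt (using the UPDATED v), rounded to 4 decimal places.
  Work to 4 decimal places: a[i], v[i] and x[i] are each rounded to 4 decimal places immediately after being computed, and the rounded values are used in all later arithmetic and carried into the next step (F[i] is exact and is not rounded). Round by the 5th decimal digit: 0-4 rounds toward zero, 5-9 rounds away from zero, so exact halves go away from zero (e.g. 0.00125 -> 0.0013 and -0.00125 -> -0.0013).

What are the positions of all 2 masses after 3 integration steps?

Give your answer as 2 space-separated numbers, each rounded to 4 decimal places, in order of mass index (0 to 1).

Answer: 1.9927 4.7004

Derivation:
Step 0: x=[1.0000 5.0000] v=[0.0000 0.0000]
Step 1: x=[1.1875 4.9375] v=[0.7500 -0.2500]
Step 2: x=[1.5352 4.8281] v=[1.3906 -0.4375]
Step 3: x=[1.9927 4.7004] v=[1.8300 -0.5107]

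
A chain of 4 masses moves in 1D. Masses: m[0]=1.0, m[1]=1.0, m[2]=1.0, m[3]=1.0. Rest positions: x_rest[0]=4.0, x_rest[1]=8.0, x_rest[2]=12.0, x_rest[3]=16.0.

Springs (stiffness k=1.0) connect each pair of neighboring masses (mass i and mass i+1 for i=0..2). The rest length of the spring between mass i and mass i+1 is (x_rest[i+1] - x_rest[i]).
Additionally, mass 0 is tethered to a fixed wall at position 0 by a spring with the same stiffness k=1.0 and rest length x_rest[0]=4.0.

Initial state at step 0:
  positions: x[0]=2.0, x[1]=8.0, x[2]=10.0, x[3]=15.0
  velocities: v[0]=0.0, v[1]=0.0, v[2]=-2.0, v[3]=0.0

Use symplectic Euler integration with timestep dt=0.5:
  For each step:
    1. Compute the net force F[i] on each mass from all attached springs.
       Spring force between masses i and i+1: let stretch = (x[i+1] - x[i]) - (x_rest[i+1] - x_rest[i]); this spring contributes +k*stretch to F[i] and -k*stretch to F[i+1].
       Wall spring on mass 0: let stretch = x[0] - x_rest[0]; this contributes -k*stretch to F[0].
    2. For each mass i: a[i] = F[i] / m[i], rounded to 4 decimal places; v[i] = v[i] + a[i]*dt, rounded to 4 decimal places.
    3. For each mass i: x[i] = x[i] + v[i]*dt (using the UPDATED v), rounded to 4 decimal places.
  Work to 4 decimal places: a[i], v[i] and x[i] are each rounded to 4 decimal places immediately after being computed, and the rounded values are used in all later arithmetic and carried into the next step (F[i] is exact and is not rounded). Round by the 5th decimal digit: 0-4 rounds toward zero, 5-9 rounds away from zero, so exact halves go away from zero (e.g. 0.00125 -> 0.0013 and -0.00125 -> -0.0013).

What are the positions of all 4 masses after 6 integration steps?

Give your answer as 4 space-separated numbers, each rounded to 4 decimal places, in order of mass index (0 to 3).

Answer: 2.0213 8.0704 9.3860 13.0694

Derivation:
Step 0: x=[2.0000 8.0000 10.0000 15.0000] v=[0.0000 0.0000 -2.0000 0.0000]
Step 1: x=[3.0000 7.0000 9.7500 14.7500] v=[2.0000 -2.0000 -0.5000 -0.5000]
Step 2: x=[4.2500 5.6875 10.0625 14.2500] v=[2.5000 -2.6250 0.6250 -1.0000]
Step 3: x=[4.7969 5.1094 10.3282 13.7031] v=[1.0938 -1.1563 0.5313 -1.0938]
Step 4: x=[4.2227 5.7579 10.1329 13.3125] v=[-1.1484 1.2969 -0.3907 -0.7813]
Step 5: x=[2.9766 7.1163 9.6387 13.1270] v=[-2.4922 2.7168 -0.9884 -0.3711]
Step 6: x=[2.0213 8.0704 9.3860 13.0694] v=[-1.9107 1.9082 -0.5055 -0.1153]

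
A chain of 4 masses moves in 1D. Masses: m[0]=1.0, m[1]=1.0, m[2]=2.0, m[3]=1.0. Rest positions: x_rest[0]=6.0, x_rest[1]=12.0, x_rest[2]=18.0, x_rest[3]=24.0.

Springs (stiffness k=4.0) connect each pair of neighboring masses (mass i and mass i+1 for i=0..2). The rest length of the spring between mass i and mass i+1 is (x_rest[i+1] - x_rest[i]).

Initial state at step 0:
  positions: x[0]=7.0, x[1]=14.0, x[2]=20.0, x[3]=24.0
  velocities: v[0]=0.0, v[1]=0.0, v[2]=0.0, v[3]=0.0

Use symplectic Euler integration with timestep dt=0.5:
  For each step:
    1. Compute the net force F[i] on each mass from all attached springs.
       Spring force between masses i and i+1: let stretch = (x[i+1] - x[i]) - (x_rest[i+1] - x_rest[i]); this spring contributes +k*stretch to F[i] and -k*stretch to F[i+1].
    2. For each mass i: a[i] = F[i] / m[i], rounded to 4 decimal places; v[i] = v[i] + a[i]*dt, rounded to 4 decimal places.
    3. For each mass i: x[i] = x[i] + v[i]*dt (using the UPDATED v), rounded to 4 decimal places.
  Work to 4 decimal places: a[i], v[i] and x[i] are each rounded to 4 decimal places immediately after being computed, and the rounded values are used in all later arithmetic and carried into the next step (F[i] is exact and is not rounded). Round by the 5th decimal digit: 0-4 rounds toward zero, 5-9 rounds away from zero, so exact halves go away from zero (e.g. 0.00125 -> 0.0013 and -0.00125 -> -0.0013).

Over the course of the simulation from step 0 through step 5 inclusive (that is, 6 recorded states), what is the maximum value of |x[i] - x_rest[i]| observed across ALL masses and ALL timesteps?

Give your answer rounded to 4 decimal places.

Step 0: x=[7.0000 14.0000 20.0000 24.0000] v=[0.0000 0.0000 0.0000 0.0000]
Step 1: x=[8.0000 13.0000 19.0000 26.0000] v=[2.0000 -2.0000 -2.0000 4.0000]
Step 2: x=[8.0000 13.0000 18.5000 27.0000] v=[0.0000 0.0000 -1.0000 2.0000]
Step 3: x=[7.0000 13.5000 19.5000 25.5000] v=[-2.0000 1.0000 2.0000 -3.0000]
Step 4: x=[6.5000 13.5000 20.5000 24.0000] v=[-1.0000 0.0000 2.0000 -3.0000]
Step 5: x=[7.0000 13.5000 19.7500 25.0000] v=[1.0000 0.0000 -1.5000 2.0000]
Max displacement = 3.0000

Answer: 3.0000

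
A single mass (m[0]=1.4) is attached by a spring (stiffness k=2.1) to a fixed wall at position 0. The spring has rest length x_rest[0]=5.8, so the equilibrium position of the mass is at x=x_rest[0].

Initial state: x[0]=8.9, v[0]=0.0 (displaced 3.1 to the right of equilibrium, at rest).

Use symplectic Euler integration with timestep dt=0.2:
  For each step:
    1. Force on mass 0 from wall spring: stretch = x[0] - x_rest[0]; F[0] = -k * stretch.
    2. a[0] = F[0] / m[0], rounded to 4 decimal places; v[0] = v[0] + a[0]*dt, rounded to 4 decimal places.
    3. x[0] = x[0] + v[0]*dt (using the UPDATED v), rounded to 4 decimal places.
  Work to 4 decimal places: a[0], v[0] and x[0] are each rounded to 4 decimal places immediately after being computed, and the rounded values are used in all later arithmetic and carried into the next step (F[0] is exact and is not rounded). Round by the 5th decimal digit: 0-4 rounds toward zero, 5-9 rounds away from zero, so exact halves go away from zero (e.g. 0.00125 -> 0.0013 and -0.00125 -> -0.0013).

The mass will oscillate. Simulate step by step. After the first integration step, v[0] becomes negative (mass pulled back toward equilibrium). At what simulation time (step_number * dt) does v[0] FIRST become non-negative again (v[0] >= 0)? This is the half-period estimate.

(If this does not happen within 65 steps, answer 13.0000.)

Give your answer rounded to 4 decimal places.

Step 0: x=[8.9000] v=[0.0000]
Step 1: x=[8.7140] v=[-0.9300]
Step 2: x=[8.3532] v=[-1.8042]
Step 3: x=[7.8392] v=[-2.5702]
Step 4: x=[7.2028] v=[-3.1820]
Step 5: x=[6.4822] v=[-3.6028]
Step 6: x=[5.7207] v=[-3.8075]
Step 7: x=[4.9640] v=[-3.7837]
Step 8: x=[4.2574] v=[-3.5329]
Step 9: x=[3.6434] v=[-3.0701]
Step 10: x=[3.1588] v=[-2.4231]
Step 11: x=[2.8327] v=[-1.6307]
Step 12: x=[2.6846] v=[-0.7405]
Step 13: x=[2.7234] v=[0.1941]
First v>=0 after going negative at step 13, time=2.6000

Answer: 2.6000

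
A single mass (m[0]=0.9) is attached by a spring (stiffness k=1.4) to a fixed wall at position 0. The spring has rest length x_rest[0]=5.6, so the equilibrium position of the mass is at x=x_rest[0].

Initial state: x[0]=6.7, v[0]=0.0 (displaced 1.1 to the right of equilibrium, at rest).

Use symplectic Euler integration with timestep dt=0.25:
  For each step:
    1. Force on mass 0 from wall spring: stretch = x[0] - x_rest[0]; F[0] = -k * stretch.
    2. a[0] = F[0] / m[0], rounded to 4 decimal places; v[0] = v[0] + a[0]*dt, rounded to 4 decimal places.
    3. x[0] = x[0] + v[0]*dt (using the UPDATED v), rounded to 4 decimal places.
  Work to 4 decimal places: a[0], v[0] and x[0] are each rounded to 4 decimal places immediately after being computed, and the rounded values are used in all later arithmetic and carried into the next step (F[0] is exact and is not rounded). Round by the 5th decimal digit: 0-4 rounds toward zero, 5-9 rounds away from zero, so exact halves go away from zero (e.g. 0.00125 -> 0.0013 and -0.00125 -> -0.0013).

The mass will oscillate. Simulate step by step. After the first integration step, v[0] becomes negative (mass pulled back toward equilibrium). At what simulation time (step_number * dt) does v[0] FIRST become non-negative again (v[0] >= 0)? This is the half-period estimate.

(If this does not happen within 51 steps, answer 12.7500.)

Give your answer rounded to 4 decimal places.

Step 0: x=[6.7000] v=[0.0000]
Step 1: x=[6.5931] v=[-0.4278]
Step 2: x=[6.3896] v=[-0.8140]
Step 3: x=[6.1093] v=[-1.1211]
Step 4: x=[5.7795] v=[-1.3192]
Step 5: x=[5.4323] v=[-1.3890]
Step 6: x=[5.1014] v=[-1.3238]
Step 7: x=[4.8189] v=[-1.1299]
Step 8: x=[4.6124] v=[-0.8262]
Step 9: x=[4.5019] v=[-0.4421]
Step 10: x=[4.4981] v=[-0.0151]
Step 11: x=[4.6015] v=[0.4134]
First v>=0 after going negative at step 11, time=2.7500

Answer: 2.7500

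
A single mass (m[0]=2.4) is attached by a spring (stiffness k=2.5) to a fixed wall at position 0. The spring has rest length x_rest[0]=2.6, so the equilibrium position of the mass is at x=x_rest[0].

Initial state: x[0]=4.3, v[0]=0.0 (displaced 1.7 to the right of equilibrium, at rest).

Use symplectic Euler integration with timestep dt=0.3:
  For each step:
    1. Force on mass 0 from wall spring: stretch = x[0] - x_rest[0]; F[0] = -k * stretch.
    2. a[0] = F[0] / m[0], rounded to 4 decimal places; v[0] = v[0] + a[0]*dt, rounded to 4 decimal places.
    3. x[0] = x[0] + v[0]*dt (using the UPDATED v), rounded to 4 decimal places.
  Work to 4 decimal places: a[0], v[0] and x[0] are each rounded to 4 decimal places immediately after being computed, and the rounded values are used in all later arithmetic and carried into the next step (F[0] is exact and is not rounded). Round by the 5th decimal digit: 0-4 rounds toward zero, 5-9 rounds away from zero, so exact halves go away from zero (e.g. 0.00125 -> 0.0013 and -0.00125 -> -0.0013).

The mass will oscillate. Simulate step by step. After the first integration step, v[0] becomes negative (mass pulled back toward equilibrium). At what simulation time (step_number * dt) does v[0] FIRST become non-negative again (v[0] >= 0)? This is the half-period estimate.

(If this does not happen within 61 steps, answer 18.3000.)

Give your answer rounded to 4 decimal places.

Step 0: x=[4.3000] v=[0.0000]
Step 1: x=[4.1406] v=[-0.5312]
Step 2: x=[3.8368] v=[-1.0126]
Step 3: x=[3.4171] v=[-1.3991]
Step 4: x=[2.9208] v=[-1.6544]
Step 5: x=[2.3944] v=[-1.7547]
Step 6: x=[1.8873] v=[-1.6904]
Step 7: x=[1.4470] v=[-1.4677]
Step 8: x=[1.1148] v=[-1.1074]
Step 9: x=[0.9218] v=[-0.6433]
Step 10: x=[0.8861] v=[-0.1189]
Step 11: x=[1.0111] v=[0.4167]
First v>=0 after going negative at step 11, time=3.3000

Answer: 3.3000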